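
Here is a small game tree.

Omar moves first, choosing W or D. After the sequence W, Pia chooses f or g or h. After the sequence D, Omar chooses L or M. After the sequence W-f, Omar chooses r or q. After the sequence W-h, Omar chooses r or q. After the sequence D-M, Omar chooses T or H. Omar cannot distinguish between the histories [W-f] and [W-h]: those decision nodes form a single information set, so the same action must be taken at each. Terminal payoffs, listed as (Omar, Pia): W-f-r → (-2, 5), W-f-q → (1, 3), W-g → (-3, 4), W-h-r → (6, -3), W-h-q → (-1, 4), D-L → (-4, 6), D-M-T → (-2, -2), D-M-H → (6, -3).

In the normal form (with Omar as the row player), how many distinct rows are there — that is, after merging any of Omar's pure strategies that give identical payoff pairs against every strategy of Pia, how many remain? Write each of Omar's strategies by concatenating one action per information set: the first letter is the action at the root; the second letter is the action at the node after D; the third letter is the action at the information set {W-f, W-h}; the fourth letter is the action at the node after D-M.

Omar has 16 pure strategies: WLrT, WLrH, WLqT, WLqH, WMrT, WMrH, WMqT, WMqH, DLrT, DLrH, DLqT, DLqH, DMrT, DMrH, DMqT, DMqH. Columns: f, g, h.
{WLrT, WLrH, WMrT, WMrH} → row (-2,5) (-3,4) (6,-3)
{WLqT, WLqH, WMqT, WMqH} → row (1,3) (-3,4) (-1,4)
{DLrT, DLrH, DLqT, DLqH} → row (-4,6) (-4,6) (-4,6)
{DMrT, DMqT} → row (-2,-2) (-2,-2) (-2,-2)
{DMrH, DMqH} → row (6,-3) (6,-3) (6,-3)
That's 5 distinct rows out of 16 strategies.

5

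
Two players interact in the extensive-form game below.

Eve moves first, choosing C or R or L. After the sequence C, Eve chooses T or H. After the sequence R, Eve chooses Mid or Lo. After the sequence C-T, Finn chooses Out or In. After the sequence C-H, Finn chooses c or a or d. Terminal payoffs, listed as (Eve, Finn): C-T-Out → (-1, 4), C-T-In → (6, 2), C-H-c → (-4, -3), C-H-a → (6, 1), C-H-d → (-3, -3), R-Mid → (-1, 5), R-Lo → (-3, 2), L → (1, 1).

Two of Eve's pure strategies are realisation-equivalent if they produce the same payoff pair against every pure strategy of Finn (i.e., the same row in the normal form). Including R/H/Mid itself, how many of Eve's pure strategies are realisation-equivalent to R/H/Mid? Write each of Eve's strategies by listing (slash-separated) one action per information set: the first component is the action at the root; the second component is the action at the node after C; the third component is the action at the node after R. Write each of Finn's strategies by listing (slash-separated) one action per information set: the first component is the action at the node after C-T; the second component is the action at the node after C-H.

Row for R/H/Mid (columns Out/c, Out/a, Out/d, In/c, In/a, In/d): (-1,5) (-1,5) (-1,5) (-1,5) (-1,5) (-1,5).
Under R/H/Mid, Eve's choice at the node after C can never be reached regardless of what Finn does, so varying those choices leaves every outcome unchanged.
Holding the reachable choices fixed and varying the unreachable one freely already gives 2 equivalent strategies.
No other strategy reproduces this row, so those 2 are the full class: R/T/Mid, R/H/Mid.

2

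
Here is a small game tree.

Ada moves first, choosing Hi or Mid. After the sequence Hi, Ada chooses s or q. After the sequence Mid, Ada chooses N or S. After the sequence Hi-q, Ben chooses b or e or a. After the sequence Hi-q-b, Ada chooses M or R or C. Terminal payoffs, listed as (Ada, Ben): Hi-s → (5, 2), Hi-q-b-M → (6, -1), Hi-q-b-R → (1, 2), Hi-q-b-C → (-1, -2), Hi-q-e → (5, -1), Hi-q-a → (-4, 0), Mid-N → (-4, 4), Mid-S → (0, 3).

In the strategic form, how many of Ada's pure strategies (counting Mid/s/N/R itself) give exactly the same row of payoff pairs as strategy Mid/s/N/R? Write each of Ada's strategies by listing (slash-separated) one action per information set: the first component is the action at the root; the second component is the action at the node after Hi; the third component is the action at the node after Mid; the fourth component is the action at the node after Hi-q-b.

Row for Mid/s/N/R (columns b, e, a): (-4,4) (-4,4) (-4,4).
Under Mid/s/N/R, Ada's choice at the node after Hi and at the node after Hi-q-b can never be reached regardless of what Ben does, so varying those choices leaves every outcome unchanged.
Holding the reachable choices fixed and varying the unreachable ones freely already gives 2 × 3 = 6 equivalent strategies.
No other strategy reproduces this row, so those 6 are the full class: Mid/s/N/M, Mid/s/N/R, Mid/s/N/C, Mid/q/N/M, Mid/q/N/R, Mid/q/N/C.

6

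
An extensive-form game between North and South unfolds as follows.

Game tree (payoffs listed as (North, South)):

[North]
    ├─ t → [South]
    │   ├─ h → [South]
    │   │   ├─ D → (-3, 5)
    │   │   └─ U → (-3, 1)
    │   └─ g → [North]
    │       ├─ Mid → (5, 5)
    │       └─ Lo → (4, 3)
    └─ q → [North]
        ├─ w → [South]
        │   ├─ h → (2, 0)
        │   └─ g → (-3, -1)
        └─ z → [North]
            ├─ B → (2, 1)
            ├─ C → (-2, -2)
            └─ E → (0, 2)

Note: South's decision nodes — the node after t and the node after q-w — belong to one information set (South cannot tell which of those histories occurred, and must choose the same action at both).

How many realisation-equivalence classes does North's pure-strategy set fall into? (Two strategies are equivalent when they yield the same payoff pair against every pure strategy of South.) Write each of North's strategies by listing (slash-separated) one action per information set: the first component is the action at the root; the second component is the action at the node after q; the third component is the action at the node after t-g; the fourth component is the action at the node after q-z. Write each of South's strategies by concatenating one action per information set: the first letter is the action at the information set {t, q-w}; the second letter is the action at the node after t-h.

North has 24 pure strategies: t/w/Mid/B, t/w/Mid/C, t/w/Mid/E, t/w/Lo/B, t/w/Lo/C, t/w/Lo/E, t/z/Mid/B, t/z/Mid/C, t/z/Mid/E, t/z/Lo/B, t/z/Lo/C, t/z/Lo/E, q/w/Mid/B, q/w/Mid/C, q/w/Mid/E, q/w/Lo/B, q/w/Lo/C, q/w/Lo/E, q/z/Mid/B, q/z/Mid/C, q/z/Mid/E, q/z/Lo/B, q/z/Lo/C, q/z/Lo/E. Columns: hD, hU, gD, gU.
{t/w/Mid/B, t/w/Mid/C, t/w/Mid/E, t/z/Mid/B, t/z/Mid/C, t/z/Mid/E} → row (-3,5) (-3,1) (5,5) (5,5)
{t/w/Lo/B, t/w/Lo/C, t/w/Lo/E, t/z/Lo/B, t/z/Lo/C, t/z/Lo/E} → row (-3,5) (-3,1) (4,3) (4,3)
{q/w/Mid/B, q/w/Mid/C, q/w/Mid/E, q/w/Lo/B, q/w/Lo/C, q/w/Lo/E} → row (2,0) (2,0) (-3,-1) (-3,-1)
{q/z/Mid/B, q/z/Lo/B} → row (2,1) (2,1) (2,1) (2,1)
{q/z/Mid/C, q/z/Lo/C} → row (-2,-2) (-2,-2) (-2,-2) (-2,-2)
{q/z/Mid/E, q/z/Lo/E} → row (0,2) (0,2) (0,2) (0,2)
That's 6 distinct rows out of 24 strategies.

6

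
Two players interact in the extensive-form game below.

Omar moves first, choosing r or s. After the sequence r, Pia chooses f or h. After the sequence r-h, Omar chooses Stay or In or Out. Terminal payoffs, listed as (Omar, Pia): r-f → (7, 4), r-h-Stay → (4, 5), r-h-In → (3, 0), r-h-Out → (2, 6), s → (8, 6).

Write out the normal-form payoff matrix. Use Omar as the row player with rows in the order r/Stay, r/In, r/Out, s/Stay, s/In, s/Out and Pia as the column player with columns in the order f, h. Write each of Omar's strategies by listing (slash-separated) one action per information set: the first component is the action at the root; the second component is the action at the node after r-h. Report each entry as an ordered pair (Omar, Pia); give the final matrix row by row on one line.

r/Stay: (7,4) (4,5) | r/In: (7,4) (3,0) | r/Out: (7,4) (2,6) | s/Stay: (8,6) (8,6) | s/In: (8,6) (8,6) | s/Out: (8,6) (8,6)

              f        h
r/Stay    (7,4)    (4,5)
  r/In    (7,4)    (3,0)
 r/Out    (7,4)    (2,6)
s/Stay    (8,6)    (8,6)
  s/In    (8,6)    (8,6)
 s/Out    (8,6)    (8,6)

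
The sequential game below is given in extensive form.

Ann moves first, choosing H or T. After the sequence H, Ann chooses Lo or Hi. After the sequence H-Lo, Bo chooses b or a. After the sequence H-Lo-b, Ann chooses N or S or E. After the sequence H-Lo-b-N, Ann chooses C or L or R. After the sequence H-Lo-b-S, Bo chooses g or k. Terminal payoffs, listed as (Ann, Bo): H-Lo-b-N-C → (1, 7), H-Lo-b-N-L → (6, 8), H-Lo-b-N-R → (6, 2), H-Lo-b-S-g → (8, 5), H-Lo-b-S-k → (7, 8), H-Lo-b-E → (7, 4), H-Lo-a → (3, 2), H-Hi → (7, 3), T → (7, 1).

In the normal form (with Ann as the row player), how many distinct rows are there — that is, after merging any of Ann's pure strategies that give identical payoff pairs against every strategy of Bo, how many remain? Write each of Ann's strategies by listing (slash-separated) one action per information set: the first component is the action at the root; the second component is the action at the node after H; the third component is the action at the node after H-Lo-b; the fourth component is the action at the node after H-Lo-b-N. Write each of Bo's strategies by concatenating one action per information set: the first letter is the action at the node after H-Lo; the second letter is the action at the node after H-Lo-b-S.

7

Ann has 36 pure strategies: H/Lo/N/C, H/Lo/N/L, H/Lo/N/R, H/Lo/S/C, H/Lo/S/L, H/Lo/S/R, H/Lo/E/C, H/Lo/E/L, H/Lo/E/R, H/Hi/N/C, H/Hi/N/L, H/Hi/N/R, H/Hi/S/C, H/Hi/S/L, H/Hi/S/R, H/Hi/E/C, H/Hi/E/L, H/Hi/E/R, T/Lo/N/C, T/Lo/N/L, T/Lo/N/R, T/Lo/S/C, T/Lo/S/L, T/Lo/S/R, T/Lo/E/C, T/Lo/E/L, T/Lo/E/R, T/Hi/N/C, T/Hi/N/L, T/Hi/N/R, T/Hi/S/C, T/Hi/S/L, T/Hi/S/R, T/Hi/E/C, T/Hi/E/L, T/Hi/E/R. Columns: bg, bk, ag, ak.
{H/Lo/N/C} → row (1,7) (1,7) (3,2) (3,2)
{H/Lo/N/L} → row (6,8) (6,8) (3,2) (3,2)
{H/Lo/N/R} → row (6,2) (6,2) (3,2) (3,2)
{H/Lo/S/C, H/Lo/S/L, H/Lo/S/R} → row (8,5) (7,8) (3,2) (3,2)
{H/Lo/E/C, H/Lo/E/L, H/Lo/E/R} → row (7,4) (7,4) (3,2) (3,2)
{H/Hi/N/C, H/Hi/N/L, H/Hi/N/R, H/Hi/S/C, H/Hi/S/L, H/Hi/S/R, H/Hi/E/C, H/Hi/E/L, H/Hi/E/R} → row (7,3) (7,3) (7,3) (7,3)
{T/Lo/N/C, T/Lo/N/L, T/Lo/N/R, T/Lo/S/C, T/Lo/S/L, T/Lo/S/R, T/Lo/E/C, T/Lo/E/L, T/Lo/E/R, T/Hi/N/C, T/Hi/N/L, T/Hi/N/R, T/Hi/S/C, T/Hi/S/L, T/Hi/S/R, T/Hi/E/C, T/Hi/E/L, T/Hi/E/R} → row (7,1) (7,1) (7,1) (7,1)
That's 7 distinct rows out of 36 strategies.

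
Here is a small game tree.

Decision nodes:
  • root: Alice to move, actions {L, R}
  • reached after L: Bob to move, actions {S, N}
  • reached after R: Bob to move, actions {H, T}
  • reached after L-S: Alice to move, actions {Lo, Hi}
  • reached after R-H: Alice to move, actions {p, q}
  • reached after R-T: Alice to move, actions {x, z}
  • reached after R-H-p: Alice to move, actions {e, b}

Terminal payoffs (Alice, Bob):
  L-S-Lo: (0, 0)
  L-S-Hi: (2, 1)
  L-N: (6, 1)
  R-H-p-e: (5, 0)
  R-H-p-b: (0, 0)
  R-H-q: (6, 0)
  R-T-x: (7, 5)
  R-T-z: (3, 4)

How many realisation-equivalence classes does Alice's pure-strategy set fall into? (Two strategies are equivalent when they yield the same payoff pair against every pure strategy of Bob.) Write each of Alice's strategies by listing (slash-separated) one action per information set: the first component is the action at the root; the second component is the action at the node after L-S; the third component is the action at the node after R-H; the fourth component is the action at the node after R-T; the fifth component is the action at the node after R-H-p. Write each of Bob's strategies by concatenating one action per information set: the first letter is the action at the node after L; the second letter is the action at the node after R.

Alice has 32 pure strategies: L/Lo/p/x/e, L/Lo/p/x/b, L/Lo/p/z/e, L/Lo/p/z/b, L/Lo/q/x/e, L/Lo/q/x/b, L/Lo/q/z/e, L/Lo/q/z/b, L/Hi/p/x/e, L/Hi/p/x/b, L/Hi/p/z/e, L/Hi/p/z/b, L/Hi/q/x/e, L/Hi/q/x/b, L/Hi/q/z/e, L/Hi/q/z/b, R/Lo/p/x/e, R/Lo/p/x/b, R/Lo/p/z/e, R/Lo/p/z/b, R/Lo/q/x/e, R/Lo/q/x/b, R/Lo/q/z/e, R/Lo/q/z/b, R/Hi/p/x/e, R/Hi/p/x/b, R/Hi/p/z/e, R/Hi/p/z/b, R/Hi/q/x/e, R/Hi/q/x/b, R/Hi/q/z/e, R/Hi/q/z/b. Columns: SH, ST, NH, NT.
{L/Lo/p/x/e, L/Lo/p/x/b, L/Lo/p/z/e, L/Lo/p/z/b, L/Lo/q/x/e, L/Lo/q/x/b, L/Lo/q/z/e, L/Lo/q/z/b} → row (0,0) (0,0) (6,1) (6,1)
{L/Hi/p/x/e, L/Hi/p/x/b, L/Hi/p/z/e, L/Hi/p/z/b, L/Hi/q/x/e, L/Hi/q/x/b, L/Hi/q/z/e, L/Hi/q/z/b} → row (2,1) (2,1) (6,1) (6,1)
{R/Lo/p/x/e, R/Hi/p/x/e} → row (5,0) (7,5) (5,0) (7,5)
{R/Lo/p/x/b, R/Hi/p/x/b} → row (0,0) (7,5) (0,0) (7,5)
{R/Lo/p/z/e, R/Hi/p/z/e} → row (5,0) (3,4) (5,0) (3,4)
{R/Lo/p/z/b, R/Hi/p/z/b} → row (0,0) (3,4) (0,0) (3,4)
{R/Lo/q/x/e, R/Lo/q/x/b, R/Hi/q/x/e, R/Hi/q/x/b} → row (6,0) (7,5) (6,0) (7,5)
{R/Lo/q/z/e, R/Lo/q/z/b, R/Hi/q/z/e, R/Hi/q/z/b} → row (6,0) (3,4) (6,0) (3,4)
That's 8 distinct rows out of 32 strategies.

8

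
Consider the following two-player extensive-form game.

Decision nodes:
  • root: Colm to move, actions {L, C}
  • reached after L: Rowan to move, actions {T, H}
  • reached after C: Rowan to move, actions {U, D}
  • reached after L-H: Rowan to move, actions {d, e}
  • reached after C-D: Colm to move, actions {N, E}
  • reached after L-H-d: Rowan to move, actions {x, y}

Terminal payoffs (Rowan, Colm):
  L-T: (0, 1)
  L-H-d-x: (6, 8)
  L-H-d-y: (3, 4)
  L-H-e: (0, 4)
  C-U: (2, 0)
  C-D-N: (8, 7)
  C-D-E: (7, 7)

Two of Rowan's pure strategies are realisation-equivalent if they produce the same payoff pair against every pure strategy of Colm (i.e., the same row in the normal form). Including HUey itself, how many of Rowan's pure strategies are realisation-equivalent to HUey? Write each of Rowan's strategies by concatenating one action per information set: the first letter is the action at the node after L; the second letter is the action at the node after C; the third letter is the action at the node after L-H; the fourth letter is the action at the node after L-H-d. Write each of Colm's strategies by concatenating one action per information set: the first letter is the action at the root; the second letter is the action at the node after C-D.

Row for HUey (columns LN, LE, CN, CE): (0,4) (0,4) (2,0) (2,0).
Under HUey, Rowan's choice at the node after L-H-d can never be reached regardless of what Colm does, so varying those choices leaves every outcome unchanged.
Holding the reachable choices fixed and varying the unreachable one freely already gives 2 equivalent strategies.
No other strategy reproduces this row, so those 2 are the full class: HUex, HUey.

2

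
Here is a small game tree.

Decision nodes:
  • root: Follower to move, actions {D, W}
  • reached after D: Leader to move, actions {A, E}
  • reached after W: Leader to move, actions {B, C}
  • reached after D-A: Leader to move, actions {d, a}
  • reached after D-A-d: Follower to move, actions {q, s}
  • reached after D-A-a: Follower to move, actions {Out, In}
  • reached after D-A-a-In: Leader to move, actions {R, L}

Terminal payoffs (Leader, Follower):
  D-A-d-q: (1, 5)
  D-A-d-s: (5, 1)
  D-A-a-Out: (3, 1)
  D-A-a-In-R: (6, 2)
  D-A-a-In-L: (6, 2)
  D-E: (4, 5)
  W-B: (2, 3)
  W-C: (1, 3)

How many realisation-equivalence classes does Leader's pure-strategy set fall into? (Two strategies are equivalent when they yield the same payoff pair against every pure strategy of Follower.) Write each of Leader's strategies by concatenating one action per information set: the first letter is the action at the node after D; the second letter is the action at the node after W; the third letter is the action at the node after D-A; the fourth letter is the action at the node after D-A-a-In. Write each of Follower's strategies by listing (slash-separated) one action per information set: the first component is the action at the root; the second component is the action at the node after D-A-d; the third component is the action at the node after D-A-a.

Leader has 16 pure strategies: ABdR, ABdL, ABaR, ABaL, ACdR, ACdL, ACaR, ACaL, EBdR, EBdL, EBaR, EBaL, ECdR, ECdL, ECaR, ECaL. Columns: D/q/Out, D/q/In, D/s/Out, D/s/In, W/q/Out, W/q/In, W/s/Out, W/s/In.
{ABdR, ABdL} → row (1,5) (1,5) (5,1) (5,1) (2,3) (2,3) (2,3) (2,3)
{ABaR, ABaL} → row (3,1) (6,2) (3,1) (6,2) (2,3) (2,3) (2,3) (2,3)
{ACdR, ACdL} → row (1,5) (1,5) (5,1) (5,1) (1,3) (1,3) (1,3) (1,3)
{ACaR, ACaL} → row (3,1) (6,2) (3,1) (6,2) (1,3) (1,3) (1,3) (1,3)
{EBdR, EBdL, EBaR, EBaL} → row (4,5) (4,5) (4,5) (4,5) (2,3) (2,3) (2,3) (2,3)
{ECdR, ECdL, ECaR, ECaL} → row (4,5) (4,5) (4,5) (4,5) (1,3) (1,3) (1,3) (1,3)
That's 6 distinct rows out of 16 strategies.

6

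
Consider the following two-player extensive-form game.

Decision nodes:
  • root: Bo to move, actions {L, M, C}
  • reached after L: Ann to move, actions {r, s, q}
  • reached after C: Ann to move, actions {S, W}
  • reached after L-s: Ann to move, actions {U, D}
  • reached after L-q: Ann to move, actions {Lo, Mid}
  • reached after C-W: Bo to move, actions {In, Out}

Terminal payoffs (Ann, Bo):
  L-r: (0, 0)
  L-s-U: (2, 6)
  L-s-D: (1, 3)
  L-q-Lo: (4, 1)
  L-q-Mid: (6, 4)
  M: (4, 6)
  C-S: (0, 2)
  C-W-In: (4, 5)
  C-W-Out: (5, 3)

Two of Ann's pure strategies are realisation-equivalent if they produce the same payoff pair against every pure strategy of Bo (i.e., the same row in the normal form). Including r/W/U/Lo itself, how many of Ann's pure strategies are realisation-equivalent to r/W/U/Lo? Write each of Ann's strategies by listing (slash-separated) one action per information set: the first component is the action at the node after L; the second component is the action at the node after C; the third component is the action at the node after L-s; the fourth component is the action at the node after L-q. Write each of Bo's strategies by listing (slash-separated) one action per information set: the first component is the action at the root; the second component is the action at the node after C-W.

4

Row for r/W/U/Lo (columns L/In, L/Out, M/In, M/Out, C/In, C/Out): (0,0) (0,0) (4,6) (4,6) (4,5) (5,3).
Under r/W/U/Lo, Ann's choice at the node after L-s and at the node after L-q can never be reached regardless of what Bo does, so varying those choices leaves every outcome unchanged.
Holding the reachable choices fixed and varying the unreachable ones freely already gives 2 × 2 = 4 equivalent strategies.
No other strategy reproduces this row, so those 4 are the full class: r/W/U/Lo, r/W/U/Mid, r/W/D/Lo, r/W/D/Mid.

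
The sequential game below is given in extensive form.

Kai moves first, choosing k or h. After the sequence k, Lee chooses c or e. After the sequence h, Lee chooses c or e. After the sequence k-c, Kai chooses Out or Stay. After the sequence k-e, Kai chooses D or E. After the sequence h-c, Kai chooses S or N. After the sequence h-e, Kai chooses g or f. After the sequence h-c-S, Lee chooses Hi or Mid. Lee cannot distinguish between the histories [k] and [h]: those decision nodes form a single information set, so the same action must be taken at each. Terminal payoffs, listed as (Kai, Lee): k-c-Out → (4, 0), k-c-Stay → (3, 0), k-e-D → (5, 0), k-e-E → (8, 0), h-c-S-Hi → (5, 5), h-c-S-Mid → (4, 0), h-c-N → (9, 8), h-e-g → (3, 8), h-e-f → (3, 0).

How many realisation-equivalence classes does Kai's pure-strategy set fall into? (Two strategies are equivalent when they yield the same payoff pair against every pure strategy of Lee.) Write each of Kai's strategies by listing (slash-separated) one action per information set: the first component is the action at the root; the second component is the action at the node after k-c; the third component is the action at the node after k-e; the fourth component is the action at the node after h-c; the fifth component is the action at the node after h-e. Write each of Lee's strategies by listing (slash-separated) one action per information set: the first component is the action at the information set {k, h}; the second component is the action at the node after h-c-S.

8

Kai has 32 pure strategies: k/Out/D/S/g, k/Out/D/S/f, k/Out/D/N/g, k/Out/D/N/f, k/Out/E/S/g, k/Out/E/S/f, k/Out/E/N/g, k/Out/E/N/f, k/Stay/D/S/g, k/Stay/D/S/f, k/Stay/D/N/g, k/Stay/D/N/f, k/Stay/E/S/g, k/Stay/E/S/f, k/Stay/E/N/g, k/Stay/E/N/f, h/Out/D/S/g, h/Out/D/S/f, h/Out/D/N/g, h/Out/D/N/f, h/Out/E/S/g, h/Out/E/S/f, h/Out/E/N/g, h/Out/E/N/f, h/Stay/D/S/g, h/Stay/D/S/f, h/Stay/D/N/g, h/Stay/D/N/f, h/Stay/E/S/g, h/Stay/E/S/f, h/Stay/E/N/g, h/Stay/E/N/f. Columns: c/Hi, c/Mid, e/Hi, e/Mid.
{k/Out/D/S/g, k/Out/D/S/f, k/Out/D/N/g, k/Out/D/N/f} → row (4,0) (4,0) (5,0) (5,0)
{k/Out/E/S/g, k/Out/E/S/f, k/Out/E/N/g, k/Out/E/N/f} → row (4,0) (4,0) (8,0) (8,0)
{k/Stay/D/S/g, k/Stay/D/S/f, k/Stay/D/N/g, k/Stay/D/N/f} → row (3,0) (3,0) (5,0) (5,0)
{k/Stay/E/S/g, k/Stay/E/S/f, k/Stay/E/N/g, k/Stay/E/N/f} → row (3,0) (3,0) (8,0) (8,0)
{h/Out/D/S/g, h/Out/E/S/g, h/Stay/D/S/g, h/Stay/E/S/g} → row (5,5) (4,0) (3,8) (3,8)
{h/Out/D/S/f, h/Out/E/S/f, h/Stay/D/S/f, h/Stay/E/S/f} → row (5,5) (4,0) (3,0) (3,0)
{h/Out/D/N/g, h/Out/E/N/g, h/Stay/D/N/g, h/Stay/E/N/g} → row (9,8) (9,8) (3,8) (3,8)
{h/Out/D/N/f, h/Out/E/N/f, h/Stay/D/N/f, h/Stay/E/N/f} → row (9,8) (9,8) (3,0) (3,0)
That's 8 distinct rows out of 32 strategies.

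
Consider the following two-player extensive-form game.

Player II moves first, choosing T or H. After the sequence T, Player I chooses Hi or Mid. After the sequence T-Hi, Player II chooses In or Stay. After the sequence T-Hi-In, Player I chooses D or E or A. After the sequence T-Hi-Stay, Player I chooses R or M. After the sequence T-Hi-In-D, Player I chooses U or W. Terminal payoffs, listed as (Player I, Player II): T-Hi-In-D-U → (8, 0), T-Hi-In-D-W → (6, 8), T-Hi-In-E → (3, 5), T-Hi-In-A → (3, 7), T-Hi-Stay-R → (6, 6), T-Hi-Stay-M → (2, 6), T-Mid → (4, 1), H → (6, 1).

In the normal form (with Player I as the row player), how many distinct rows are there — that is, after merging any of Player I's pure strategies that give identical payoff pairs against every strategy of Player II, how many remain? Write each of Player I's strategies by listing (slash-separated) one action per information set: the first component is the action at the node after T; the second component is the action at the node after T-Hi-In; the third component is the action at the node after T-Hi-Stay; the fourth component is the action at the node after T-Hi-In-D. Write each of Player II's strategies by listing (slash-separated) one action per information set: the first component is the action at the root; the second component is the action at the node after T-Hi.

9

Player I has 24 pure strategies: Hi/D/R/U, Hi/D/R/W, Hi/D/M/U, Hi/D/M/W, Hi/E/R/U, Hi/E/R/W, Hi/E/M/U, Hi/E/M/W, Hi/A/R/U, Hi/A/R/W, Hi/A/M/U, Hi/A/M/W, Mid/D/R/U, Mid/D/R/W, Mid/D/M/U, Mid/D/M/W, Mid/E/R/U, Mid/E/R/W, Mid/E/M/U, Mid/E/M/W, Mid/A/R/U, Mid/A/R/W, Mid/A/M/U, Mid/A/M/W. Columns: T/In, T/Stay, H/In, H/Stay.
{Hi/D/R/U} → row (8,0) (6,6) (6,1) (6,1)
{Hi/D/R/W} → row (6,8) (6,6) (6,1) (6,1)
{Hi/D/M/U} → row (8,0) (2,6) (6,1) (6,1)
{Hi/D/M/W} → row (6,8) (2,6) (6,1) (6,1)
{Hi/E/R/U, Hi/E/R/W} → row (3,5) (6,6) (6,1) (6,1)
{Hi/E/M/U, Hi/E/M/W} → row (3,5) (2,6) (6,1) (6,1)
{Hi/A/R/U, Hi/A/R/W} → row (3,7) (6,6) (6,1) (6,1)
{Hi/A/M/U, Hi/A/M/W} → row (3,7) (2,6) (6,1) (6,1)
{Mid/D/R/U, Mid/D/R/W, Mid/D/M/U, Mid/D/M/W, Mid/E/R/U, Mid/E/R/W, Mid/E/M/U, Mid/E/M/W, Mid/A/R/U, Mid/A/R/W, Mid/A/M/U, Mid/A/M/W} → row (4,1) (4,1) (6,1) (6,1)
That's 9 distinct rows out of 24 strategies.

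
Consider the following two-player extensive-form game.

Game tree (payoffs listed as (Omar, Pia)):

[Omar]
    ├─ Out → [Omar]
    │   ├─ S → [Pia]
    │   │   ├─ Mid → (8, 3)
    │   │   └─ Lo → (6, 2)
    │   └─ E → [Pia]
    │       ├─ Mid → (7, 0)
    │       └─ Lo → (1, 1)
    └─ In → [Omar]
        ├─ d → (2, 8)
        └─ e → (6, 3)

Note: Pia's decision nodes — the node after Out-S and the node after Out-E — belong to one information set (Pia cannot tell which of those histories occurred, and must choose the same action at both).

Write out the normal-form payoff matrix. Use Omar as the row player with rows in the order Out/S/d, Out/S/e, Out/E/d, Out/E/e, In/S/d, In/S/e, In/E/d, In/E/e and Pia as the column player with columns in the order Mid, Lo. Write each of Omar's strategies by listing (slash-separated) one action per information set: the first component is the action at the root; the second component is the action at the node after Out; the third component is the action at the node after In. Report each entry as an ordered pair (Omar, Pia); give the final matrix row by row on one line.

Out/S/d: (8,3) (6,2) | Out/S/e: (8,3) (6,2) | Out/E/d: (7,0) (1,1) | Out/E/e: (7,0) (1,1) | In/S/d: (2,8) (2,8) | In/S/e: (6,3) (6,3) | In/E/d: (2,8) (2,8) | In/E/e: (6,3) (6,3)

Row Out/S/d: Mid→(8,3), Lo→(6,2)
Row Out/S/e: Mid→(8,3), Lo→(6,2)
Row Out/E/d: Mid→(7,0), Lo→(1,1)
Row Out/E/e: Mid→(7,0), Lo→(1,1)
Row In/S/d: Mid→(2,8), Lo→(2,8)
Row In/S/e: Mid→(6,3), Lo→(6,3)
Row In/E/d: Mid→(2,8), Lo→(2,8)
Row In/E/e: Mid→(6,3), Lo→(6,3)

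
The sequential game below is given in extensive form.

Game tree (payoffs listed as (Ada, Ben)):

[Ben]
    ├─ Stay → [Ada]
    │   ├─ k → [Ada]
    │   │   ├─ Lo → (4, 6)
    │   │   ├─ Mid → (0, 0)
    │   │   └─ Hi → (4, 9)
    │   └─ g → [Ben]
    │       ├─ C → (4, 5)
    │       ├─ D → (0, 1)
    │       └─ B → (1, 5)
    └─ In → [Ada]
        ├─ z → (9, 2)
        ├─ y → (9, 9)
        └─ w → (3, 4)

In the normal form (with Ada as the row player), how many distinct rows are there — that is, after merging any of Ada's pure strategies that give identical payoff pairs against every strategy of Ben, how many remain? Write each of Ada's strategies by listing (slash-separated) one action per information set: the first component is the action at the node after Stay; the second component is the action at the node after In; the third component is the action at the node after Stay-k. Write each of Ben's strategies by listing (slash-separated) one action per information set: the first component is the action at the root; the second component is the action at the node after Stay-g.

Ada has 18 pure strategies: k/z/Lo, k/z/Mid, k/z/Hi, k/y/Lo, k/y/Mid, k/y/Hi, k/w/Lo, k/w/Mid, k/w/Hi, g/z/Lo, g/z/Mid, g/z/Hi, g/y/Lo, g/y/Mid, g/y/Hi, g/w/Lo, g/w/Mid, g/w/Hi. Columns: Stay/C, Stay/D, Stay/B, In/C, In/D, In/B.
{k/z/Lo} → row (4,6) (4,6) (4,6) (9,2) (9,2) (9,2)
{k/z/Mid} → row (0,0) (0,0) (0,0) (9,2) (9,2) (9,2)
{k/z/Hi} → row (4,9) (4,9) (4,9) (9,2) (9,2) (9,2)
{k/y/Lo} → row (4,6) (4,6) (4,6) (9,9) (9,9) (9,9)
{k/y/Mid} → row (0,0) (0,0) (0,0) (9,9) (9,9) (9,9)
{k/y/Hi} → row (4,9) (4,9) (4,9) (9,9) (9,9) (9,9)
{k/w/Lo} → row (4,6) (4,6) (4,6) (3,4) (3,4) (3,4)
{k/w/Mid} → row (0,0) (0,0) (0,0) (3,4) (3,4) (3,4)
{k/w/Hi} → row (4,9) (4,9) (4,9) (3,4) (3,4) (3,4)
{g/z/Lo, g/z/Mid, g/z/Hi} → row (4,5) (0,1) (1,5) (9,2) (9,2) (9,2)
{g/y/Lo, g/y/Mid, g/y/Hi} → row (4,5) (0,1) (1,5) (9,9) (9,9) (9,9)
{g/w/Lo, g/w/Mid, g/w/Hi} → row (4,5) (0,1) (1,5) (3,4) (3,4) (3,4)
That's 12 distinct rows out of 18 strategies.

12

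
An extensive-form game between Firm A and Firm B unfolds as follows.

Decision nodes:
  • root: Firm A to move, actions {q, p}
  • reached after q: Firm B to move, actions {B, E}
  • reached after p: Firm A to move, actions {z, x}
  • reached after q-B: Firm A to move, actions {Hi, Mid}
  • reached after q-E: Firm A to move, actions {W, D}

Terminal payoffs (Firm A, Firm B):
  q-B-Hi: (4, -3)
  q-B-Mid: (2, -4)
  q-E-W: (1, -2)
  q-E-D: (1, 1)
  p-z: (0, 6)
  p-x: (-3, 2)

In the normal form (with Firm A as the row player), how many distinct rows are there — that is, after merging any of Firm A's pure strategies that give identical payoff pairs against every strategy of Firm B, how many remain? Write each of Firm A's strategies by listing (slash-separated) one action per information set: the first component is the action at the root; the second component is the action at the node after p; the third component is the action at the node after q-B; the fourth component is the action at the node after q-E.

6

Firm A has 16 pure strategies: q/z/Hi/W, q/z/Hi/D, q/z/Mid/W, q/z/Mid/D, q/x/Hi/W, q/x/Hi/D, q/x/Mid/W, q/x/Mid/D, p/z/Hi/W, p/z/Hi/D, p/z/Mid/W, p/z/Mid/D, p/x/Hi/W, p/x/Hi/D, p/x/Mid/W, p/x/Mid/D. Columns: B, E.
{q/z/Hi/W, q/x/Hi/W} → row (4,-3) (1,-2)
{q/z/Hi/D, q/x/Hi/D} → row (4,-3) (1,1)
{q/z/Mid/W, q/x/Mid/W} → row (2,-4) (1,-2)
{q/z/Mid/D, q/x/Mid/D} → row (2,-4) (1,1)
{p/z/Hi/W, p/z/Hi/D, p/z/Mid/W, p/z/Mid/D} → row (0,6) (0,6)
{p/x/Hi/W, p/x/Hi/D, p/x/Mid/W, p/x/Mid/D} → row (-3,2) (-3,2)
That's 6 distinct rows out of 16 strategies.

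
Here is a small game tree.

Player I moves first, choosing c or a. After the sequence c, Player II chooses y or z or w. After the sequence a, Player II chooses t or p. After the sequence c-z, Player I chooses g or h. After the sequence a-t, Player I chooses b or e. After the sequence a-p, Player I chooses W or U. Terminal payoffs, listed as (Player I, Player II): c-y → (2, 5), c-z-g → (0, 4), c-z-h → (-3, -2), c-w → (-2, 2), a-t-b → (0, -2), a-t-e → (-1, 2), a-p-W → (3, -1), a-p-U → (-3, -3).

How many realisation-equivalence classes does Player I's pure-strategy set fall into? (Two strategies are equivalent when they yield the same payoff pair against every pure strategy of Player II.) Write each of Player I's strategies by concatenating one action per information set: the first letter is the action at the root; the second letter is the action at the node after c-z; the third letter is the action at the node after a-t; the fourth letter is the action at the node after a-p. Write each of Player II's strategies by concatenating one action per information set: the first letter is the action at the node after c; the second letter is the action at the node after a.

6

Player I has 16 pure strategies: cgbW, cgbU, cgeW, cgeU, chbW, chbU, cheW, cheU, agbW, agbU, ageW, ageU, ahbW, ahbU, aheW, aheU. Columns: yt, yp, zt, zp, wt, wp.
{cgbW, cgbU, cgeW, cgeU} → row (2,5) (2,5) (0,4) (0,4) (-2,2) (-2,2)
{chbW, chbU, cheW, cheU} → row (2,5) (2,5) (-3,-2) (-3,-2) (-2,2) (-2,2)
{agbW, ahbW} → row (0,-2) (3,-1) (0,-2) (3,-1) (0,-2) (3,-1)
{agbU, ahbU} → row (0,-2) (-3,-3) (0,-2) (-3,-3) (0,-2) (-3,-3)
{ageW, aheW} → row (-1,2) (3,-1) (-1,2) (3,-1) (-1,2) (3,-1)
{ageU, aheU} → row (-1,2) (-3,-3) (-1,2) (-3,-3) (-1,2) (-3,-3)
That's 6 distinct rows out of 16 strategies.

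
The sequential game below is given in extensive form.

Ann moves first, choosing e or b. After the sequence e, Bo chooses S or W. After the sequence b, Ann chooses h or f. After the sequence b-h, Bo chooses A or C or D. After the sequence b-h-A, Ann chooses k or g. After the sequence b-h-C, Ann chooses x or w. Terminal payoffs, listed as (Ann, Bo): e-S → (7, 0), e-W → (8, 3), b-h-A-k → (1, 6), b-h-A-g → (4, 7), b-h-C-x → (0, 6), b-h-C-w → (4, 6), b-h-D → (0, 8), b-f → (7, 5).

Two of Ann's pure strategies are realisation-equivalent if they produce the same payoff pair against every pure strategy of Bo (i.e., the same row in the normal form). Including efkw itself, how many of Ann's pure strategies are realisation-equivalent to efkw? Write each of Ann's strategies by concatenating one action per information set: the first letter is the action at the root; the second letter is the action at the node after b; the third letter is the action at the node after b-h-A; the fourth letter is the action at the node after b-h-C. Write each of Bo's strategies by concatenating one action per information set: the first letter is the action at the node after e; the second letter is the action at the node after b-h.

8

Row for efkw (columns SA, SC, SD, WA, WC, WD): (7,0) (7,0) (7,0) (8,3) (8,3) (8,3).
Under efkw, Ann's choice at the node after b and at the node after b-h-A and at the node after b-h-C can never be reached regardless of what Bo does, so varying those choices leaves every outcome unchanged.
Holding the reachable choices fixed and varying the unreachable ones freely already gives 2 × 2 × 2 = 8 equivalent strategies.
No other strategy reproduces this row, so those 8 are the full class: ehkx, ehkw, ehgx, ehgw, efkx, efkw, efgx, efgw.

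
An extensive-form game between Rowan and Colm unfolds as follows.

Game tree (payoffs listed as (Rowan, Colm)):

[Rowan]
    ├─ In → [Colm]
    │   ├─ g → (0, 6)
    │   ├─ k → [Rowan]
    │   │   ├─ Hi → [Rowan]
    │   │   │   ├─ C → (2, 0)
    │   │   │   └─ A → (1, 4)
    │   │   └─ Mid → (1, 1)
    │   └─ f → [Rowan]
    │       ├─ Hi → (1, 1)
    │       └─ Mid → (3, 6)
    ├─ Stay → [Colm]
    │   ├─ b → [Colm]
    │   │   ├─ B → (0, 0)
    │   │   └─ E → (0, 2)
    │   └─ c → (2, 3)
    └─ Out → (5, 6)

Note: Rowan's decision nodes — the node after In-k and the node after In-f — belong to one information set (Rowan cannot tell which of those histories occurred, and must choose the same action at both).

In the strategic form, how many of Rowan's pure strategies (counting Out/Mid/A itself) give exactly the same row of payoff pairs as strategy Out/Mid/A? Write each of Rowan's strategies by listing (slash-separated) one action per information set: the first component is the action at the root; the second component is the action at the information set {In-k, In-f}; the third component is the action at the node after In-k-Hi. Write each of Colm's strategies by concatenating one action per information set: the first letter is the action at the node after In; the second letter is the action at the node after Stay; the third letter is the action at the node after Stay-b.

4

Row for Out/Mid/A (columns gbB, gbE, gcB, gcE, kbB, kbE, kcB, kcE, fbB, fbE, fcB, fcE): (5,6) (5,6) (5,6) (5,6) (5,6) (5,6) (5,6) (5,6) (5,6) (5,6) (5,6) (5,6).
Under Out/Mid/A, Rowan's choice at the information set {In-k, In-f} and at the node after In-k-Hi can never be reached regardless of what Colm does, so varying those choices leaves every outcome unchanged.
Holding the reachable choices fixed and varying the unreachable ones freely already gives 2 × 2 = 4 equivalent strategies.
No other strategy reproduces this row, so those 4 are the full class: Out/Hi/C, Out/Hi/A, Out/Mid/C, Out/Mid/A.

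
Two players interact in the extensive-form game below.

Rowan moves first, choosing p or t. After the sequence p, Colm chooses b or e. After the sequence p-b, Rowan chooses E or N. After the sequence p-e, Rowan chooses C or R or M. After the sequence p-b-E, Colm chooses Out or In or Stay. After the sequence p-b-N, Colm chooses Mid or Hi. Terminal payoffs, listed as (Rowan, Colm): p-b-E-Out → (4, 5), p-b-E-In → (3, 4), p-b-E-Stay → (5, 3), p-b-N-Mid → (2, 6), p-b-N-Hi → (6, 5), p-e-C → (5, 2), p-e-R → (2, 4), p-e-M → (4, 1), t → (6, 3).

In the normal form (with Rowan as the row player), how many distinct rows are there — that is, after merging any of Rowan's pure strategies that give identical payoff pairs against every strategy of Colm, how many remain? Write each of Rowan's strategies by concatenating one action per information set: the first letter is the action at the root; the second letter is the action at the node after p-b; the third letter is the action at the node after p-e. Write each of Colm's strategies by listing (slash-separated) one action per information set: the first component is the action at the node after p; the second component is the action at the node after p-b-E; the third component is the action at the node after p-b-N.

Rowan has 12 pure strategies: pEC, pER, pEM, pNC, pNR, pNM, tEC, tER, tEM, tNC, tNR, tNM. Columns: b/Out/Mid, b/Out/Hi, b/In/Mid, b/In/Hi, b/Stay/Mid, b/Stay/Hi, e/Out/Mid, e/Out/Hi, e/In/Mid, e/In/Hi, e/Stay/Mid, e/Stay/Hi.
{pEC} → row (4,5) (4,5) (3,4) (3,4) (5,3) (5,3) (5,2) (5,2) (5,2) (5,2) (5,2) (5,2)
{pER} → row (4,5) (4,5) (3,4) (3,4) (5,3) (5,3) (2,4) (2,4) (2,4) (2,4) (2,4) (2,4)
{pEM} → row (4,5) (4,5) (3,4) (3,4) (5,3) (5,3) (4,1) (4,1) (4,1) (4,1) (4,1) (4,1)
{pNC} → row (2,6) (6,5) (2,6) (6,5) (2,6) (6,5) (5,2) (5,2) (5,2) (5,2) (5,2) (5,2)
{pNR} → row (2,6) (6,5) (2,6) (6,5) (2,6) (6,5) (2,4) (2,4) (2,4) (2,4) (2,4) (2,4)
{pNM} → row (2,6) (6,5) (2,6) (6,5) (2,6) (6,5) (4,1) (4,1) (4,1) (4,1) (4,1) (4,1)
{tEC, tER, tEM, tNC, tNR, tNM} → row (6,3) (6,3) (6,3) (6,3) (6,3) (6,3) (6,3) (6,3) (6,3) (6,3) (6,3) (6,3)
That's 7 distinct rows out of 12 strategies.

7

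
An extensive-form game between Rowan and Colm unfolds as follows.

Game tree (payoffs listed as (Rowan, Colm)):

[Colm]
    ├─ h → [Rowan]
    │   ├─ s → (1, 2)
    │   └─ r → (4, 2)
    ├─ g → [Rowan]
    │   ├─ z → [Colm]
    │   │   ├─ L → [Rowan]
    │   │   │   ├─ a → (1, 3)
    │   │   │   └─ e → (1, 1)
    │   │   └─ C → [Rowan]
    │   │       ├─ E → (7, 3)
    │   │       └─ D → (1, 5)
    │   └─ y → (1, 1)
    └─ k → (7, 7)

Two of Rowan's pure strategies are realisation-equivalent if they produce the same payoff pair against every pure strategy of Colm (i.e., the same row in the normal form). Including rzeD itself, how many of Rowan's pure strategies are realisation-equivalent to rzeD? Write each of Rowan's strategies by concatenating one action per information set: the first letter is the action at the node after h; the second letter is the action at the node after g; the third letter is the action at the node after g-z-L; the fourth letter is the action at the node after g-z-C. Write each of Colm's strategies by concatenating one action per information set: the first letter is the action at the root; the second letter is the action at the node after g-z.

1

Row for rzeD (columns hL, hC, gL, gC, kL, kC): (4,2) (4,2) (1,1) (1,5) (7,7) (7,7).
Every one of Rowan's information sets is on the play path for some reply by Colm when Rowan follows rzeD.
Changing the action at any of them therefore changes at least one column, so only rzeD itself gives this row.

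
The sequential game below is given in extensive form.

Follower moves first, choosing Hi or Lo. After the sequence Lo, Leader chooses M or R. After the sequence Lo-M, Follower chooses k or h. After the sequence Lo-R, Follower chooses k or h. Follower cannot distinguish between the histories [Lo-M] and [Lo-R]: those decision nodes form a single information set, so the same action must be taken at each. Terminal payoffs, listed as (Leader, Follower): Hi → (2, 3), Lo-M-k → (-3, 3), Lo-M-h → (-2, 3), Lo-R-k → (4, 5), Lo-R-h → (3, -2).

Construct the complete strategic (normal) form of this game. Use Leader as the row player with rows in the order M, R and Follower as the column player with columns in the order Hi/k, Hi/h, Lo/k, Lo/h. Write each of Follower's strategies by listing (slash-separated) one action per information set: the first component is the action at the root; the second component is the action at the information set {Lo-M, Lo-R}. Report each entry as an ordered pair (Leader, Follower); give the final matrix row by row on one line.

M: (2,3) (2,3) (-3,3) (-2,3) | R: (2,3) (2,3) (4,5) (3,-2)

Row M: Hi/k→(2,3), Hi/h→(2,3), Lo/k→(-3,3), Lo/h→(-2,3)
Row R: Hi/k→(2,3), Hi/h→(2,3), Lo/k→(4,5), Lo/h→(3,-2)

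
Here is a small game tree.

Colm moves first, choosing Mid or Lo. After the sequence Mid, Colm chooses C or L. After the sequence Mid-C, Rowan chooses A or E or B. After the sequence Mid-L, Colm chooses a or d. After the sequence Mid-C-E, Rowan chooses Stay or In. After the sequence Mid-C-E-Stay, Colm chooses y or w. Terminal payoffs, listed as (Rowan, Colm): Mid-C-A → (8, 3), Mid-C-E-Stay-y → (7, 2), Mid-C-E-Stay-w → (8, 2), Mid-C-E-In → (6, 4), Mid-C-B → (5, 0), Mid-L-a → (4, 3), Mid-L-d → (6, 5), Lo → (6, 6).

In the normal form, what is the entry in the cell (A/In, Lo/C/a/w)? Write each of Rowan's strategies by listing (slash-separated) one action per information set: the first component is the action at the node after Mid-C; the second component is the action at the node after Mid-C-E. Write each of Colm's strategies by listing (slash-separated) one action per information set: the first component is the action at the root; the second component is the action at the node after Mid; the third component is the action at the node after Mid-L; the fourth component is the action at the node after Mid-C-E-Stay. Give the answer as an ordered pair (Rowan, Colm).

Trace the play path from the root:
  Colm plays Lo
→ terminal payoff (6, 6).
(Rowan's choice at the node after Mid-C is never reached on this path, so it doesn't affect the outcome.)

(6, 6)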